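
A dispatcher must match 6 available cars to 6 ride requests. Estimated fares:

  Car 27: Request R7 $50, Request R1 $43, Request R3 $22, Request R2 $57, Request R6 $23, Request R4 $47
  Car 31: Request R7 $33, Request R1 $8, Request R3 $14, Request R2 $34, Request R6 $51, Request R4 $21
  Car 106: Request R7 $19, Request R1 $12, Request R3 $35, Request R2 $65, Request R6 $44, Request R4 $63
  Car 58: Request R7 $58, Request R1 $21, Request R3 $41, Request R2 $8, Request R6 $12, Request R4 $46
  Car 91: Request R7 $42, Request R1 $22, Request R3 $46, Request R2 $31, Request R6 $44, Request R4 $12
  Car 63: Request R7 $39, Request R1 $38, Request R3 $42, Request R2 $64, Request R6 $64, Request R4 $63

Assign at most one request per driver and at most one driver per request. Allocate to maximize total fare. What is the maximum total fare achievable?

Maximum total: $326

Optimal: Car 27→Request R1 ($43), Car 31→Request R6 ($51), Car 106→Request R2 ($65), Car 58→Request R7 ($58), Car 91→Request R3 ($46), Car 63→Request R4 ($63) — total 43+51+65+58+46+63 = $326.
Row-greedy (each driver in turn takes its best remaining request) gives $313, worse by 13.
Next-best assignment: Car 27→Request R1, Car 31→Request R6, Car 106→Request R4, Car 58→Request R7, Car 91→Request R3, Car 63→Request R2 = $325.
Checked against all permutations: $326 is optimal.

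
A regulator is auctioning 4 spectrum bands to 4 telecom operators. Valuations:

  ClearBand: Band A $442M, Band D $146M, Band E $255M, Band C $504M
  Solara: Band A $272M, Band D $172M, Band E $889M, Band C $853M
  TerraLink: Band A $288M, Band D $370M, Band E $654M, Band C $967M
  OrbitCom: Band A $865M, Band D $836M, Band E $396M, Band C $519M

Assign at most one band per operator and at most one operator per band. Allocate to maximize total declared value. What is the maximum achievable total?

Maximum total: $3134M

This is the linear assignment problem.
Optimal: ClearBand→Band A ($442M), Solara→Band E ($889M), TerraLink→Band C ($967M), OrbitCom→Band D ($836M) — total 442+889+967+836 = $3134M.
Max-entry greedy (repeatedly take the single best remaining cell) gives $2867M, worse by 267.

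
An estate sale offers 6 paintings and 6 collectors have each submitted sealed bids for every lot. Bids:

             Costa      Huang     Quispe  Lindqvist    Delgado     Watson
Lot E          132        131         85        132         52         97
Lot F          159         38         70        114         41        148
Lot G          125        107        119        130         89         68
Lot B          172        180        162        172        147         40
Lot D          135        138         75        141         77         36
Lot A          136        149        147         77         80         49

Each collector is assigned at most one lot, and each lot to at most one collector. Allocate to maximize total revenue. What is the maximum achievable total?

Max total: $842

Optimal: Costa→Lot E ($132), Huang→Lot D ($138), Quispe→Lot A ($147), Lindqvist→Lot G ($130), Delgado→Lot B ($147), Watson→Lot F ($148) — total 132+138+147+130+147+148 = $842.
Column-greedy (each lot in turn goes to its best remaining collector) gives $814, worse by 28.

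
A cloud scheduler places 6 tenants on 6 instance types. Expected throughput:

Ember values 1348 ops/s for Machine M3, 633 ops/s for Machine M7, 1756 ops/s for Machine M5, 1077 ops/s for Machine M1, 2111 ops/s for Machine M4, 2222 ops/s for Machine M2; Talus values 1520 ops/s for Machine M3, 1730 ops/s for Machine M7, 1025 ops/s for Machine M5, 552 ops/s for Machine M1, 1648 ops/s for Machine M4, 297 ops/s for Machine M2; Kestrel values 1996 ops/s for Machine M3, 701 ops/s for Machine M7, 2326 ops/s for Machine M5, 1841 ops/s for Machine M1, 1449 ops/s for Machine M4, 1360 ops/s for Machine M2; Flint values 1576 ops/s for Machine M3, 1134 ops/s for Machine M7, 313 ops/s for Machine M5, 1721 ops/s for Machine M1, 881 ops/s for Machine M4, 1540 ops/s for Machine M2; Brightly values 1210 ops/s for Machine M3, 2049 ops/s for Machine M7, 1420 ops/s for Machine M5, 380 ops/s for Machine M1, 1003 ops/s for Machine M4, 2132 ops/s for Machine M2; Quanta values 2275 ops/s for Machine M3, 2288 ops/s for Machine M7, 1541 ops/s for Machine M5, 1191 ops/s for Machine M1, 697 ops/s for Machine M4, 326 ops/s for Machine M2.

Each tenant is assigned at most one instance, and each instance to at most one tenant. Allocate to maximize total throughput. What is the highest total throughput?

Optimal: Ember→Machine M4 (2111 ops/s), Talus→Machine M7 (1730 ops/s), Kestrel→Machine M5 (2326 ops/s), Flint→Machine M1 (1721 ops/s), Brightly→Machine M2 (2132 ops/s), Quanta→Machine M3 (2275 ops/s) — total 2111+1730+2326+1721+2132+2275 = 12295 ops/s.
Row-greedy (each tenant in turn takes its best remaining instance) gives 9906 ops/s, worse by 2389.
Next-best assignment: Ember→Machine M2, Talus→Machine M4, Kestrel→Machine M5, Flint→Machine M1, Brightly→Machine M7, Quanta→Machine M3 = 12241 ops/s.
Swapping Kestrel↔Brightly (Kestrel→Machine M2 1360 ops/s, Brightly→Machine M5 1420 ops/s) loses 1678.
Every other assignment is strictly worse.

Maximum total: 12295 ops/s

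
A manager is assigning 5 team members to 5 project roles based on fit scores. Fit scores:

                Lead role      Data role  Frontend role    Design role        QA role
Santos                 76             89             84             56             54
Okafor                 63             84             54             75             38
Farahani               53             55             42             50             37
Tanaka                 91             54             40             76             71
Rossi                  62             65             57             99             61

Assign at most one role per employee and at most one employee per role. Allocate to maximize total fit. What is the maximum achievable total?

Optimal: Santos→Frontend role (84 pts), Okafor→Data role (84 pts), Farahani→QA role (37 pts), Tanaka→Lead role (91 pts), Rossi→Design role (99 pts) — total 84+84+37+91+99 = 395 pts.
Max-entry greedy (repeatedly take the single best remaining cell) gives 370 pts, worse by 25.
Next-best assignment: Santos→Frontend role, Okafor→Data role, Farahani→Lead role, Tanaka→QA role, Rossi→Design role = 391 pts.

Maximum total: 395 pts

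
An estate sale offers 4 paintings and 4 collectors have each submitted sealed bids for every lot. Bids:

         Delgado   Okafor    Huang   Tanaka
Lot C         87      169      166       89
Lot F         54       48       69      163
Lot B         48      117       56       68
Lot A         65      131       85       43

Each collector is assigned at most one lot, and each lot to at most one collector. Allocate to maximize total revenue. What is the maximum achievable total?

Maximum total: $511

Optimal: Delgado→Lot A ($65), Okafor→Lot B ($117), Huang→Lot C ($166), Tanaka→Lot F ($163) — total 65+117+166+163 = $511.
Row-greedy (each collector in turn takes its best remaining lot) gives $355, worse by 156.
Checked against all permutations: $511 is optimal.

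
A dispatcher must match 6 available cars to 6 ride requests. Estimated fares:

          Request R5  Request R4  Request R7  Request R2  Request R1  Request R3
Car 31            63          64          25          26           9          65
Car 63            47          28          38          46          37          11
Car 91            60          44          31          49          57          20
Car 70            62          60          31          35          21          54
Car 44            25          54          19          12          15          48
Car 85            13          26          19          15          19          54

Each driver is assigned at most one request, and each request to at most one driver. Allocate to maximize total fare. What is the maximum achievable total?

Treat this as an assignment problem: match each driver to one request.
Optimal: Car 31→Request R5 ($63), Car 63→Request R2 ($46), Car 91→Request R1 ($57), Car 70→Request R7 ($31), Car 44→Request R4 ($54), Car 85→Request R3 ($54) — total 63+46+57+31+54+54 = $305.
Row-greedy (each driver in turn takes its best remaining request) gives $263, worse by 42.
Swapping Car 63↔Car 85 (Car 63→Request R3 $11, Car 85→Request R2 $15) loses 74.

Maximum total: $305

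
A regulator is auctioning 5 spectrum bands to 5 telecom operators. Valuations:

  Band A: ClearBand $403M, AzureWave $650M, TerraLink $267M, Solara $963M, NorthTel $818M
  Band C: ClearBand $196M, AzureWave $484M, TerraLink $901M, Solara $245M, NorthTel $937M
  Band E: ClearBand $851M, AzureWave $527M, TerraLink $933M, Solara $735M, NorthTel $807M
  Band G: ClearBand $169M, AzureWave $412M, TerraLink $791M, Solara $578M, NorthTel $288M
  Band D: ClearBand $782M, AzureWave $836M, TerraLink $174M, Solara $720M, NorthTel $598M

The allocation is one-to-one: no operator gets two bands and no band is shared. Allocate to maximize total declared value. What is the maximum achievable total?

Optimal: ClearBand→Band E ($851M), AzureWave→Band D ($836M), TerraLink→Band G ($791M), Solara→Band A ($963M), NorthTel→Band C ($937M) — total 851+836+791+963+937 = $4378M.
Max-entry greedy (repeatedly take the single best remaining cell) gives $3838M, worse by 540.
Next-best assignment: ClearBand→Band D, AzureWave→Band G, TerraLink→Band E, Solara→Band A, NorthTel→Band C = $4027M.
No other one-to-one assignment exceeds $4378M.

Maximum total: $4378M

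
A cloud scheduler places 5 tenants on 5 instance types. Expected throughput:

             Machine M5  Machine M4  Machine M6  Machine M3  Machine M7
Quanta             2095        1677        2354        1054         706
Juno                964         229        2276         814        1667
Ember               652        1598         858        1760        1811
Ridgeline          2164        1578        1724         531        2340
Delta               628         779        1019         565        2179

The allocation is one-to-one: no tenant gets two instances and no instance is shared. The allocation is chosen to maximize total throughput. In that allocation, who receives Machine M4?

Optimal: Quanta→Machine M4 (1677 ops/s), Juno→Machine M6 (2276 ops/s), Ember→Machine M3 (1760 ops/s), Ridgeline→Machine M5 (2164 ops/s), Delta→Machine M7 (2179 ops/s) — total 1677+2276+1760+2164+2179 = 10056 ops/s.
Row-greedy (each tenant in turn takes its best remaining instance) gives 8724 ops/s, worse by 1332.
Quanta's own top instance is Machine M6 (2354 ops/s), but forcing Quanta→Machine M6 and reassigning the rest optimally gives only 9109 ops/s — worse by 947.

Quanta receives Machine M4.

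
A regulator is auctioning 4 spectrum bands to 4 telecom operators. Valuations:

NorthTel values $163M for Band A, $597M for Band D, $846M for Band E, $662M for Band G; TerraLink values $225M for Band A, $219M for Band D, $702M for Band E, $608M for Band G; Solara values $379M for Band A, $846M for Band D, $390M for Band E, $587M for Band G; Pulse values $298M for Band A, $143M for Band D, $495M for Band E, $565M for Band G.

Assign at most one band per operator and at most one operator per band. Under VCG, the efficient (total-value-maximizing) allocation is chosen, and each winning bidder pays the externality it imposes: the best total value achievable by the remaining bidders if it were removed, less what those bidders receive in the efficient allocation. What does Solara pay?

Efficient allocation: NorthTel→Band E ($846M), TerraLink→Band G ($608M), Solara→Band D ($846M), Pulse→Band A ($298M); total welfare W = $2598M.
Solara receives Band D at value $846M, so the others get W − 846 = $1752M.
Without Solara: best allocation of the remaining 3 bidders over all 4 bands is NorthTel→Band D ($597M), TerraLink→Band E ($702M), Pulse→Band G ($565M), total $1864M.
VCG payment = (others' best without Solara) − (others' welfare with Solara) = 1864 − 1752 = $112M.

Solara pays $112M.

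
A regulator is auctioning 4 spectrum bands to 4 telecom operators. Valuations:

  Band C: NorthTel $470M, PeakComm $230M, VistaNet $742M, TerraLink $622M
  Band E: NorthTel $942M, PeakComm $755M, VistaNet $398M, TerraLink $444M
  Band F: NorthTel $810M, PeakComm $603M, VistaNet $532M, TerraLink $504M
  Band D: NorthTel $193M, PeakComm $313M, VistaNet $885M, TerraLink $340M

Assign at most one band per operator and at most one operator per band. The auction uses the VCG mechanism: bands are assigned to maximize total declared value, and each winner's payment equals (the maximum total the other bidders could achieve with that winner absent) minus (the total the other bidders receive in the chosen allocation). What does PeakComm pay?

Efficient allocation: NorthTel→Band F ($810M), PeakComm→Band E ($755M), VistaNet→Band D ($885M), TerraLink→Band C ($622M); total welfare W = $3072M.
PeakComm receives Band E at value $755M, so the others get W − 755 = $2317M.
Without PeakComm: best allocation of the remaining 3 bidders over all 4 bands is NorthTel→Band E ($942M), VistaNet→Band D ($885M), TerraLink→Band C ($622M), total $2449M.
VCG payment = (others' best without PeakComm) − (others' welfare with PeakComm) = 2449 − 2317 = $132M.

PeakComm pays $132M.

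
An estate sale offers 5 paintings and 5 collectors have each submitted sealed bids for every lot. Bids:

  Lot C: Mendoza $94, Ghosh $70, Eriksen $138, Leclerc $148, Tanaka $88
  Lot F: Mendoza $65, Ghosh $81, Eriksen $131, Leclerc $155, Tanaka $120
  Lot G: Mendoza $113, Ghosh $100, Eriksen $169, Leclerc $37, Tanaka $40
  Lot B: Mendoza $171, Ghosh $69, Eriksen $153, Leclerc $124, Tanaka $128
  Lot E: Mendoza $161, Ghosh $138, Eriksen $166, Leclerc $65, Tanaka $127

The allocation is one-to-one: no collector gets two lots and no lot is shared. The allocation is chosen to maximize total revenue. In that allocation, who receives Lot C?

Leclerc receives Lot C.

Optimal: Mendoza→Lot B ($171), Ghosh→Lot E ($138), Eriksen→Lot G ($169), Leclerc→Lot C ($148), Tanaka→Lot F ($120) — total 171+138+169+148+120 = $746.
Row-greedy (each collector in turn takes its best remaining lot) gives $721, worse by 25.
Next-best assignment: Mendoza→Lot B, Ghosh→Lot E, Eriksen→Lot G, Leclerc→Lot F, Tanaka→Lot C = $721.
Swapping Tanaka↔Leclerc (Tanaka→Lot C $88, Leclerc→Lot F $155) loses 25.
No other one-to-one assignment exceeds $746.
Leclerc's own top lot is Lot F ($155), but forcing Leclerc→Lot F and reassigning the rest optimally gives only $721 — worse by 25.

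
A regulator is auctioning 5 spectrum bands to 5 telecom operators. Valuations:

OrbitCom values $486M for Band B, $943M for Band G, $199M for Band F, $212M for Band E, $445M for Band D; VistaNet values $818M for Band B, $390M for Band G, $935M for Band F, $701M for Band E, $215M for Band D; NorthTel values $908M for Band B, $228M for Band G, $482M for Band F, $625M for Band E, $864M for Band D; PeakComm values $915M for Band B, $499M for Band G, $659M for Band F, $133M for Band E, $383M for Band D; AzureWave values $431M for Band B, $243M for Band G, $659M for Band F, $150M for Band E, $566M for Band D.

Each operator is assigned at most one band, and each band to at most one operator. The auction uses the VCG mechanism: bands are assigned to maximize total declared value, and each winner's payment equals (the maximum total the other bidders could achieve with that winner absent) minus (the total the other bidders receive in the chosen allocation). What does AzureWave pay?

AzureWave pays $234M.

Efficient allocation: OrbitCom→Band G ($943M), VistaNet→Band E ($701M), NorthTel→Band D ($864M), PeakComm→Band B ($915M), AzureWave→Band F ($659M); total welfare W = $4082M.
AzureWave receives Band F at value $659M, so the others get W − 659 = $3423M.
Without AzureWave: best allocation of the remaining 4 bidders over all 5 bands is OrbitCom→Band G ($943M), VistaNet→Band F ($935M), NorthTel→Band D ($864M), PeakComm→Band B ($915M), total $3657M.
VCG payment = (others' best without AzureWave) − (others' welfare with AzureWave) = 3657 − 3423 = $234M.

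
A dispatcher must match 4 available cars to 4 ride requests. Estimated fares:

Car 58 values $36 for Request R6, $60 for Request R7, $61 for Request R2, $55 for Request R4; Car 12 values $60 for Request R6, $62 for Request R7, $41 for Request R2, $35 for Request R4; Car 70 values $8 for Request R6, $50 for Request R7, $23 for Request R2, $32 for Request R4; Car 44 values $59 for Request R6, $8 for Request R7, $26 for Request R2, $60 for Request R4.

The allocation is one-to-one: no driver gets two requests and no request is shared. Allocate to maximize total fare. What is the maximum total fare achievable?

Max total: $231

Optimal: Car 58→Request R2 ($61), Car 12→Request R6 ($60), Car 70→Request R7 ($50), Car 44→Request R4 ($60) — total 61+60+50+60 = $231.
Row-greedy (each driver in turn takes its best remaining request) gives $214, worse by 17.
Swapping Car 12↔Car 58 (Car 12→Request R2 $41, Car 58→Request R6 $36) loses 44.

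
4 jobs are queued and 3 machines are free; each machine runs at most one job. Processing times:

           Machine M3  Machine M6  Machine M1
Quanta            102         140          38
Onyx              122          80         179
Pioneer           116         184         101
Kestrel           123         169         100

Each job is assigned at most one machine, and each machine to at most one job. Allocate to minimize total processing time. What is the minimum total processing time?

Min total: 234 min

This is a one-to-one assignment (minimum-cost bipartite matching).
Optimal: Pioneer→Machine M3 (116 min), Onyx→Machine M6 (80 min), Quanta→Machine M1 (38 min) — total 116+80+38 = 234 min.
Column-greedy (each machine in turn goes to its cheapest remaining job) gives 282 min, worse by 48.
Next-best assignment: Kestrel→Machine M3, Onyx→Machine M6, Quanta→Machine M1 = 241 min.
Swapping Pioneer↔Quanta (Pioneer→Machine M1 101 min, Quanta→Machine M3 102 min) adds 49.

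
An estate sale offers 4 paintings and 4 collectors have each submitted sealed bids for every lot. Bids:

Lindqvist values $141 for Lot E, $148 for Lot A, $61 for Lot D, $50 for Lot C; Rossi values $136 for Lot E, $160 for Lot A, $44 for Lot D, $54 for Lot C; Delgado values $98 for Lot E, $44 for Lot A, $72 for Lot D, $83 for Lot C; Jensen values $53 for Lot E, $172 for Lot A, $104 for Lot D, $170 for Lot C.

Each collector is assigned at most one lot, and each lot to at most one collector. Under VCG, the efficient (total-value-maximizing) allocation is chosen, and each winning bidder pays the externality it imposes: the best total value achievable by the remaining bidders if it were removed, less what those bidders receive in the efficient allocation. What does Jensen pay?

Jensen pays $11.

Efficient allocation: Lindqvist→Lot E ($141), Rossi→Lot A ($160), Delgado→Lot D ($72), Jensen→Lot C ($170); total welfare W = $543.
Jensen receives Lot C at value $170, so the others get W − 170 = $373.
Without Jensen: best allocation of the remaining 3 bidders over all 4 lots is Lindqvist→Lot E ($141), Rossi→Lot A ($160), Delgado→Lot C ($83), total $384.
VCG payment = (others' best without Jensen) − (others' welfare with Jensen) = 384 − 373 = $11.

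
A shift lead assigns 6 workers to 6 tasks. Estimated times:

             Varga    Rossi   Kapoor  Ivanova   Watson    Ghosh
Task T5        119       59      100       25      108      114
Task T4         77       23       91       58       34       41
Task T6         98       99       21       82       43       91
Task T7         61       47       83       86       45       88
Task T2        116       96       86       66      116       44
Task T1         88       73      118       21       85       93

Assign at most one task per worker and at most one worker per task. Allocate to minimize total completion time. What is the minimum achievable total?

Optimal: Varga→Task T7 (61 min), Rossi→Task T5 (59 min), Kapoor→Task T6 (21 min), Ivanova→Task T1 (21 min), Watson→Task T4 (34 min), Ghosh→Task T2 (44 min) — total 61+59+21+21+34+44 = 240 min.
Row-greedy (each worker in turn takes its cheapest remaining task) gives 278 min, worse by 38.
Swapping Varga↔Ivanova (Varga→Task T1 88 min, Ivanova→Task T7 86 min) adds 92.

Min total: 240 min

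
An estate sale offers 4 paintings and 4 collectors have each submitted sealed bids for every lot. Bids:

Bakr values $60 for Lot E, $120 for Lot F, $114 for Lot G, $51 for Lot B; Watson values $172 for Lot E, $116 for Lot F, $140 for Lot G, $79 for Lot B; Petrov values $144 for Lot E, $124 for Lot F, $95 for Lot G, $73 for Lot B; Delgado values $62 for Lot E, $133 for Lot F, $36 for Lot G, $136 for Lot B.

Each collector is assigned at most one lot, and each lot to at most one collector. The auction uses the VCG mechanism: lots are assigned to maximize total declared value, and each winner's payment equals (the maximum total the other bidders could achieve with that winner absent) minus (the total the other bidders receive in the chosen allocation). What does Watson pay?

Watson pays $26.

Efficient allocation: Bakr→Lot G ($114), Watson→Lot E ($172), Petrov→Lot F ($124), Delgado→Lot B ($136); total welfare W = $546.
Watson receives Lot E at value $172, so the others get W − 172 = $374.
Without Watson: best allocation of the remaining 3 bidders over all 4 lots is Bakr→Lot F ($120), Petrov→Lot E ($144), Delgado→Lot B ($136), total $400.
VCG payment = (others' best without Watson) − (others' welfare with Watson) = 400 − 374 = $26.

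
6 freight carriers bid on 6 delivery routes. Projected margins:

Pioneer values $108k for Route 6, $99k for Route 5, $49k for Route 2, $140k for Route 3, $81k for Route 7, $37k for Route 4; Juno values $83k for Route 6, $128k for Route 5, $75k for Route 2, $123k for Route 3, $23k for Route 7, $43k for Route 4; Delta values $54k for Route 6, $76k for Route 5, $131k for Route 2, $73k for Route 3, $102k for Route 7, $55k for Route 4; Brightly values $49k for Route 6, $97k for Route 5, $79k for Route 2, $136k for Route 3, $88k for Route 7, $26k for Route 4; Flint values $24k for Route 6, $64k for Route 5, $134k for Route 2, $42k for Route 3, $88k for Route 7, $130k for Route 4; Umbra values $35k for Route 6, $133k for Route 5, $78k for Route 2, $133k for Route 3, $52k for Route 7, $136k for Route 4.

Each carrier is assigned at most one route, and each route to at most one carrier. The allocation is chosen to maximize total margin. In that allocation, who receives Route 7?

This is a one-to-one assignment (maximum-weight bipartite matching).
Optimal: Pioneer→Route 6 ($108k), Juno→Route 5 ($128k), Delta→Route 7 ($102k), Brightly→Route 3 ($136k), Flint→Route 2 ($134k), Umbra→Route 4 ($136k) — total 108+128+102+136+134+136 = $744k.
Next-best assignment: Pioneer→Route 6, Juno→Route 5, Delta→Route 2, Brightly→Route 3, Flint→Route 7, Umbra→Route 4 = $727k.
Checked against all permutations: $744k is optimal.
Delta's own top route is Route 2 ($131k), but forcing Delta→Route 2 and reassigning the rest optimally gives only $727k — worse by 17.

Delta receives Route 7.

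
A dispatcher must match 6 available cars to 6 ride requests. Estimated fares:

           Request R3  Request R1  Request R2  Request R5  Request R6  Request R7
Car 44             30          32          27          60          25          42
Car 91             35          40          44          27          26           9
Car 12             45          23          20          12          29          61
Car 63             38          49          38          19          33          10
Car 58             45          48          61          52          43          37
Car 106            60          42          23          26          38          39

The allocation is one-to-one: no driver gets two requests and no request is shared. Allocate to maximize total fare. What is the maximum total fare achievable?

Maximum total: $317

This is the linear assignment problem.
Optimal: Car 44→Request R5 ($60), Car 91→Request R2 ($44), Car 12→Request R7 ($61), Car 63→Request R1 ($49), Car 58→Request R6 ($43), Car 106→Request R3 ($60) — total 60+44+61+49+43+60 = $317.
Row-greedy (each driver in turn takes its best remaining request) gives $297, worse by 20.
No other one-to-one assignment exceeds $317.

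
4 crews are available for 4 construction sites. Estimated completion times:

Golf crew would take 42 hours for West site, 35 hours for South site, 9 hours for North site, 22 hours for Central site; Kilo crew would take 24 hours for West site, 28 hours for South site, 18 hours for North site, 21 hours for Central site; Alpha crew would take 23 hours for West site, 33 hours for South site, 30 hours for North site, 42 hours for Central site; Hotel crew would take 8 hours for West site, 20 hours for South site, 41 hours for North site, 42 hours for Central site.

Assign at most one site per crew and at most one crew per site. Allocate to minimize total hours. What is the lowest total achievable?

Min total: 71 hours

This is the linear assignment problem.
Optimal: Golf crew→North site (9 hours), Kilo crew→Central site (21 hours), Alpha crew→South site (33 hours), Hotel crew→West site (8 hours) — total 9+21+33+8 = 71 hours.
Row-greedy (each crew in turn takes its cheapest remaining site) gives 73 hours, worse by 2.
Next-best assignment: Golf crew→North site, Kilo crew→Central site, Alpha crew→West site, Hotel crew→South site = 73 hours.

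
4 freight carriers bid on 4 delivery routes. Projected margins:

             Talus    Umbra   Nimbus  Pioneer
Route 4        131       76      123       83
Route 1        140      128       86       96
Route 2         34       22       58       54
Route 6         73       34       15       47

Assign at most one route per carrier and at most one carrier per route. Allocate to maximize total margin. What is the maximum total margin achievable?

Maximum total: $378k

Optimal: Talus→Route 6 ($73k), Umbra→Route 1 ($128k), Nimbus→Route 4 ($123k), Pioneer→Route 2 ($54k) — total 73+128+123+54 = $378k.
Row-greedy (each carrier in turn takes its best remaining route) gives $321k, worse by 57.
Next-best assignment: Talus→Route 4, Umbra→Route 1, Nimbus→Route 2, Pioneer→Route 6 = $364k.
Swapping Nimbus↔Talus (Nimbus→Route 6 $15k, Talus→Route 4 $131k) loses 50.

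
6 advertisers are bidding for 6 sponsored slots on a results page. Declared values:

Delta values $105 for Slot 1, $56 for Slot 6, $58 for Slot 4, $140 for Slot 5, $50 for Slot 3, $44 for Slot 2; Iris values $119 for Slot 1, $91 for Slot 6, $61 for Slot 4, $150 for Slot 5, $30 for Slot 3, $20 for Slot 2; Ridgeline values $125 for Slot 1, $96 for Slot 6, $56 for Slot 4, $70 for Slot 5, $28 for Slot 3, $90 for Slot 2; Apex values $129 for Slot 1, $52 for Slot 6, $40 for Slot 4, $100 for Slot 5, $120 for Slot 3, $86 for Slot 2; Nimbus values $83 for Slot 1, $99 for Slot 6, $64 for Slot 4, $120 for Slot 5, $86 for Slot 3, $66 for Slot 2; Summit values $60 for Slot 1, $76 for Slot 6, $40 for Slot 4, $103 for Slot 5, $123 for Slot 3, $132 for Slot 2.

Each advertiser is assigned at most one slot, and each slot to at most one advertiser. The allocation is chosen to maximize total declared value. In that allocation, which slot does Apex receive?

Optimal: Delta→Slot 4 ($58), Iris→Slot 5 ($150), Ridgeline→Slot 1 ($125), Apex→Slot 3 ($120), Nimbus→Slot 6 ($99), Summit→Slot 2 ($132) — total 58+150+125+120+99+132 = $684.
Apex's own top slot is Slot 1 ($129), but forcing Apex→Slot 1 and reassigning the rest optimally gives only $651 — worse by 33.

Apex receives Slot 3.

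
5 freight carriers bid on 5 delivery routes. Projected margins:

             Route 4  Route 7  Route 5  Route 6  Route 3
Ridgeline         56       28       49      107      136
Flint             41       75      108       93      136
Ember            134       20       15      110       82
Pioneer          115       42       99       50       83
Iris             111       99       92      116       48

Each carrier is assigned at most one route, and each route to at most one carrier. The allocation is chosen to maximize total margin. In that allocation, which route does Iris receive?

Iris receives Route 7.

Optimal: Ridgeline→Route 6 ($107k), Flint→Route 3 ($136k), Ember→Route 4 ($134k), Pioneer→Route 5 ($99k), Iris→Route 7 ($99k) — total 107+136+134+99+99 = $575k.
Next-best assignment: Ridgeline→Route 3, Flint→Route 5, Ember→Route 6, Pioneer→Route 4, Iris→Route 7 = $568k.
Swapping Iris↔Ridgeline (Iris→Route 6 $116k, Ridgeline→Route 7 $28k) loses 62.
Iris's own top route is Route 6 ($116k), but forcing Iris→Route 6 and reassigning the rest optimally gives only $560k — worse by 15.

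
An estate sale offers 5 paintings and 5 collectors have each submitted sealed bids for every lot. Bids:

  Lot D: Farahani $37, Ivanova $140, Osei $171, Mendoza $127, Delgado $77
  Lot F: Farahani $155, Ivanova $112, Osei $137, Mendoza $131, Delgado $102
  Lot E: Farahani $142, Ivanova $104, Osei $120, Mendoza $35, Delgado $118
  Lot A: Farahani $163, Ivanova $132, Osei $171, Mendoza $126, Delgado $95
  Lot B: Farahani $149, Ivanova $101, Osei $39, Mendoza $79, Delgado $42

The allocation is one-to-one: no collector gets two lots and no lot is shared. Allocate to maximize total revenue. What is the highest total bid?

Treat this as an assignment problem: match each collector to one lot.
Optimal: Farahani→Lot B ($149), Ivanova→Lot D ($140), Osei→Lot A ($171), Mendoza→Lot F ($131), Delgado→Lot E ($118) — total 149+140+171+131+118 = $709.
Next-best assignment: Farahani→Lot B, Ivanova→Lot A, Osei→Lot D, Mendoza→Lot F, Delgado→Lot E = $701.

Max total: $709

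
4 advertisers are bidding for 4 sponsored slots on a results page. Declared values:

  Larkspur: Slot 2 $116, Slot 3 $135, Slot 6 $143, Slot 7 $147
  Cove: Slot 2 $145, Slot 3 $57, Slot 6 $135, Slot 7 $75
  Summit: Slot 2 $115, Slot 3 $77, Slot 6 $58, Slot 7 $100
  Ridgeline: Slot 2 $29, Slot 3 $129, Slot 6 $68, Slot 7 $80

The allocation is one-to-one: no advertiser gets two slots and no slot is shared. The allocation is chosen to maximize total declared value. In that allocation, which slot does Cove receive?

Optimal: Larkspur→Slot 7 ($147), Cove→Slot 6 ($135), Summit→Slot 2 ($115), Ridgeline→Slot 3 ($129) — total 147+135+115+129 = $526.
Row-greedy (each advertiser in turn takes its best remaining slot) gives $437, worse by 89.
Swapping Cove↔Larkspur (Cove→Slot 7 $75, Larkspur→Slot 6 $143) loses 64.
Cove's own top slot is Slot 2 ($145), but forcing Cove→Slot 2 and reassigning the rest optimally gives only $517 — worse by 9.

Cove receives Slot 6.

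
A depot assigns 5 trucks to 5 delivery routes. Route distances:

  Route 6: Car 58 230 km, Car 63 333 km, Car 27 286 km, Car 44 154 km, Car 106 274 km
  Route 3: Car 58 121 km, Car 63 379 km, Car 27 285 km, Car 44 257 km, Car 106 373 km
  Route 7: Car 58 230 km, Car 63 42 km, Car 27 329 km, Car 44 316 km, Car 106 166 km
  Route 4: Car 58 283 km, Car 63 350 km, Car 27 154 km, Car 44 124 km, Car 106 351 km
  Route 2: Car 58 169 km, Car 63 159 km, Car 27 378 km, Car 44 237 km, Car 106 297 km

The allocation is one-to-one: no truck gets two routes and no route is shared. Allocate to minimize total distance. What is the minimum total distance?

This is the linear assignment problem.
Optimal: Car 58→Route 3 (121 km), Car 63→Route 2 (159 km), Car 27→Route 4 (154 km), Car 44→Route 6 (154 km), Car 106→Route 7 (166 km) — total 121+159+154+154+166 = 754 km.
Min-entry greedy (repeatedly take the single cheapest remaining cell) gives 939 km, worse by 185.

Minimum total: 754 km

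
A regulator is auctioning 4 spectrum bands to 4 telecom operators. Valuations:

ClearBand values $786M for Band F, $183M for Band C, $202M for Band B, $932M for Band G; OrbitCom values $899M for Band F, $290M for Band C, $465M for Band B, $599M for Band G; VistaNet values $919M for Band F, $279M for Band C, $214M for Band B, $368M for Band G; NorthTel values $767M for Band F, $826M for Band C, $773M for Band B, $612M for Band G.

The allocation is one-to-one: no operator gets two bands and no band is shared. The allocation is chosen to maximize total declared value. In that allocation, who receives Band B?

Optimal: ClearBand→Band G ($932M), OrbitCom→Band B ($465M), VistaNet→Band F ($919M), NorthTel→Band C ($826M) — total 932+465+919+826 = $3142M.
Row-greedy (each operator in turn takes its best remaining band) gives $2883M, worse by 259.
OrbitCom's own top band is Band F ($899M), but forcing OrbitCom→Band F and reassigning the rest optimally gives only $2883M — worse by 259.

OrbitCom receives Band B.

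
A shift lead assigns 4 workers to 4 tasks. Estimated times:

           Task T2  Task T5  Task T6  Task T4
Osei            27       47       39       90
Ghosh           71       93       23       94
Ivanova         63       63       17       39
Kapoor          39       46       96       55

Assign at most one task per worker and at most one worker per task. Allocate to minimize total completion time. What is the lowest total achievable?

Min total: 135 min

This is the linear assignment problem.
Optimal: Osei→Task T2 (27 min), Ghosh→Task T6 (23 min), Ivanova→Task T4 (39 min), Kapoor→Task T5 (46 min) — total 27+23+39+46 = 135 min.
Min-entry greedy (repeatedly take the single cheapest remaining cell) gives 184 min, worse by 49.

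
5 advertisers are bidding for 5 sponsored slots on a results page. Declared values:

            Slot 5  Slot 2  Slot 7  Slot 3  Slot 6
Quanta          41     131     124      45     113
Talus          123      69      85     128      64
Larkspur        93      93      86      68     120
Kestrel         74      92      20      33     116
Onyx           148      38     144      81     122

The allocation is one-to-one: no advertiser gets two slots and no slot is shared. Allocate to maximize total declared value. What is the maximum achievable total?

Maximum total: $612

Optimal: Quanta→Slot 2 ($131), Talus→Slot 3 ($128), Larkspur→Slot 5 ($93), Kestrel→Slot 6 ($116), Onyx→Slot 7 ($144) — total 131+128+93+116+144 = $612.
Row-greedy (each advertiser in turn takes its best remaining slot) gives $597, worse by 15.
No other one-to-one assignment exceeds $612.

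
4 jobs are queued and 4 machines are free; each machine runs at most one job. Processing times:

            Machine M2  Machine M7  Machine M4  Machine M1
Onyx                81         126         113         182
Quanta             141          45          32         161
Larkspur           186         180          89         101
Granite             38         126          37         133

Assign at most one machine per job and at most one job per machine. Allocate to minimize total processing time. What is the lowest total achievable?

Treat this as an assignment problem: match each job to one machine.
Optimal: Onyx→Machine M2 (81 min), Quanta→Machine M7 (45 min), Larkspur→Machine M1 (101 min), Granite→Machine M4 (37 min) — total 81+45+101+37 = 264 min.
Next-best assignment: Onyx→Machine M7, Quanta→Machine M4, Larkspur→Machine M1, Granite→Machine M2 = 297 min.
Checked against all permutations: 264 min is optimal.

Min total: 264 min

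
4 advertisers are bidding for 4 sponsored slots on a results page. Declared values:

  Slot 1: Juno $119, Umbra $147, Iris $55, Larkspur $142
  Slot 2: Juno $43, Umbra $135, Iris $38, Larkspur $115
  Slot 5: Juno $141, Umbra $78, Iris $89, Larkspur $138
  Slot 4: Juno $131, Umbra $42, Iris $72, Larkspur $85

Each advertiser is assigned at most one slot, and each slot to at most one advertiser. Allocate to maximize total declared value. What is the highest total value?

Maximum total: $497

Optimal: Juno→Slot 4 ($131), Umbra→Slot 2 ($135), Iris→Slot 5 ($89), Larkspur→Slot 1 ($142) — total 131+135+89+142 = $497.
Max-entry greedy (repeatedly take the single best remaining cell) gives $475, worse by 22.
Next-best assignment: Juno→Slot 5, Umbra→Slot 2, Iris→Slot 4, Larkspur→Slot 1 = $490.
Swapping Iris↔Larkspur (Iris→Slot 1 $55, Larkspur→Slot 5 $138) loses 38.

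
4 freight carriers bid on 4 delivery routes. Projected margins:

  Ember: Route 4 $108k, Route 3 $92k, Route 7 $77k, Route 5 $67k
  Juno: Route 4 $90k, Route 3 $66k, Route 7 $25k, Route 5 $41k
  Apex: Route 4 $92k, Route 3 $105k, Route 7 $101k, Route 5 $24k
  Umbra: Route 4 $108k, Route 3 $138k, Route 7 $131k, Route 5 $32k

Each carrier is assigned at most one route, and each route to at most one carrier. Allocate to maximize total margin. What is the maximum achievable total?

Max total: $396k

Optimal: Ember→Route 5 ($67k), Juno→Route 4 ($90k), Apex→Route 7 ($101k), Umbra→Route 3 ($138k) — total 67+90+101+138 = $396k.
Swapping Apex↔Umbra (Apex→Route 3 $105k, Umbra→Route 7 $131k) loses 3.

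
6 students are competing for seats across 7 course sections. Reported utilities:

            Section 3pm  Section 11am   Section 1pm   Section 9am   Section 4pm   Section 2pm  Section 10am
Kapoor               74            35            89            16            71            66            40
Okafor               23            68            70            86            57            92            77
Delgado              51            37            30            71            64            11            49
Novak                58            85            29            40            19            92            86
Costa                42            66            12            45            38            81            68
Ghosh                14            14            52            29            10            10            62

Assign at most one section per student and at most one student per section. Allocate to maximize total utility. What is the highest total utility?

This is the linear assignment problem.
Optimal: Kapoor→Section 1pm (89 points), Okafor→Section 9am (86 points), Delgado→Section 4pm (64 points), Novak→Section 11am (85 points), Costa→Section 2pm (81 points), Ghosh→Section 10am (62 points) — total 89+86+64+85+81+62 = 467 points.
Max-entry greedy (repeatedly take the single best remaining cell) gives 418 points, worse by 49.
Swapping Okafor↔Novak (Okafor→Section 11am 68 points, Novak→Section 9am 40 points) loses 63.
No other one-to-one assignment exceeds 467 points.

Max total: 467 points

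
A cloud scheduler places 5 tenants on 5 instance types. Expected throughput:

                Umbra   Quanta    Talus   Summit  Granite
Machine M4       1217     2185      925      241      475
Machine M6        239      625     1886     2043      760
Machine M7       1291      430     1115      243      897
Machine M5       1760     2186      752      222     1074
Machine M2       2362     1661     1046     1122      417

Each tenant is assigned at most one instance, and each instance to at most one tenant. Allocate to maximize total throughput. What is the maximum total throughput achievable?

Optimal: Umbra→Machine M2 (2362 ops/s), Quanta→Machine M4 (2185 ops/s), Talus→Machine M7 (1115 ops/s), Summit→Machine M6 (2043 ops/s), Granite→Machine M5 (1074 ops/s) — total 2362+2185+1115+2043+1074 = 8779 ops/s.
Column-greedy (each instance in turn goes to its best remaining tenant) gives 7639 ops/s, worse by 1140.

Maximum total: 8779 ops/s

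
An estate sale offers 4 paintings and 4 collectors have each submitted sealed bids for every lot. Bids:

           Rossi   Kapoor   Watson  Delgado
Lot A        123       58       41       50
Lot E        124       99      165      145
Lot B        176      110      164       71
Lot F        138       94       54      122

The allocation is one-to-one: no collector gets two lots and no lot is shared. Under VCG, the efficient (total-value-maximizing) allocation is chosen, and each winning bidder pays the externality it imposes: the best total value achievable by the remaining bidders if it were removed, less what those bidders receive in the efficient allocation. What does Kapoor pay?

Efficient allocation: Rossi→Lot A ($123), Kapoor→Lot F ($94), Watson→Lot B ($164), Delgado→Lot E ($145); total welfare W = $526.
Kapoor receives Lot F at value $94, so the others get W − 94 = $432.
Without Kapoor: best allocation of the remaining 3 bidders over all 4 lots is Rossi→Lot B ($176), Watson→Lot E ($165), Delgado→Lot F ($122), total $463.
VCG payment = (others' best without Kapoor) − (others' welfare with Kapoor) = 463 − 432 = $31.

Kapoor pays $31.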